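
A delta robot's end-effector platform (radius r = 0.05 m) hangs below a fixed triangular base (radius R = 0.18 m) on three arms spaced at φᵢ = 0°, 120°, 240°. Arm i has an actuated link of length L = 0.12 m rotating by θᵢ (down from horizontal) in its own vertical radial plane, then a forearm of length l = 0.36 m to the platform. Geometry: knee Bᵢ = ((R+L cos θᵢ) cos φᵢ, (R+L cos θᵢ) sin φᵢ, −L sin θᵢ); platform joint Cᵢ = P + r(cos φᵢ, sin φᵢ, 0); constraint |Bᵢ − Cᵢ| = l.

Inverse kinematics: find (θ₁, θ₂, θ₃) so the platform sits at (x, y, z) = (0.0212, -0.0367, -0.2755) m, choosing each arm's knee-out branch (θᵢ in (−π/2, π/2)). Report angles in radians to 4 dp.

rotate P by −φ1: (0.0212, -0.0367, -0.2755)
  A cos θ + B sin θ = C:  0.1088·cos θ + -0.2755·sin θ = 0.1088
  √(A²+B²)=0.2962;  θ1 = -1.1947+1.1946 ≈ -0.0001
rotate P by −φ2: (-0.0424, 0.0000, -0.2755)
  A=0.1724, B=-0.2755, C=(l²−L²−A²−y'²−z²)/(2L)=0.0399
  θ2 = atan2(B,A) + arccos(C/0.3250) = 0.4359
arm 3 (φ=240.0°): x'=0.0212, y'=0.0367
  A cos θ + B sin θ = C:  0.1088·cos θ + -0.2755·sin θ = 0.1088
  θ3 = atan2(B,A) + arccos(C/0.2962) = 0.0001

θ₁ = -0.0001, θ₂ = 0.4359, θ₃ = 0.0001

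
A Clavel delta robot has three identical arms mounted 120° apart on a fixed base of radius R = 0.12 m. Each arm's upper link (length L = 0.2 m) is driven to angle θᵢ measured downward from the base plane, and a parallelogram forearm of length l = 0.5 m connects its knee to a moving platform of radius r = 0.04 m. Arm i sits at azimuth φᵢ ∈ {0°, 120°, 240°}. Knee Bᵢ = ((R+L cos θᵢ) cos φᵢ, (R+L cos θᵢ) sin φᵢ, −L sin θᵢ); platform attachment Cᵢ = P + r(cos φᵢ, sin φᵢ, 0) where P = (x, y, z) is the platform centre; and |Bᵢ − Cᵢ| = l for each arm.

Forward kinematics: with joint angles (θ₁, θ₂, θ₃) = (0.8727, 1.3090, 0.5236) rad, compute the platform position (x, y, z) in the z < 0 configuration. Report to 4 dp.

arm 1 at φ=0.0°: ρ1 = 0.2086;  S1 = (0.2086, 0.0000, -0.1532)
arm 2 at φ=120.0°: ρ2 = 0.1318;  S2 = (-0.0659, 0.1141, -0.1932)
S3 = (0.2532·cos240.0°, 0.2532·sin240.0°, -0.1000) = (-0.1266, -0.2193, -0.1000)
eliminate P² terms by subtracting sphere 1 from 2 and 3
plane₁₂: -0.5489x+0.2282y+-0.0799z = -0.0123
Cramer: x(z) = 0.0095-0.0274z;  y(z) = -0.0309+0.2845z
quadratic in z: (1.0817)z²+(0.2997)z+(-0.1860)=0, √Δ=0.9458 → z ∈ {-0.5757, 0.2986}; z = -0.5757 (taking z<0)
x = 0.0253, y = -0.1947

(0.0253, -0.1947, -0.5757)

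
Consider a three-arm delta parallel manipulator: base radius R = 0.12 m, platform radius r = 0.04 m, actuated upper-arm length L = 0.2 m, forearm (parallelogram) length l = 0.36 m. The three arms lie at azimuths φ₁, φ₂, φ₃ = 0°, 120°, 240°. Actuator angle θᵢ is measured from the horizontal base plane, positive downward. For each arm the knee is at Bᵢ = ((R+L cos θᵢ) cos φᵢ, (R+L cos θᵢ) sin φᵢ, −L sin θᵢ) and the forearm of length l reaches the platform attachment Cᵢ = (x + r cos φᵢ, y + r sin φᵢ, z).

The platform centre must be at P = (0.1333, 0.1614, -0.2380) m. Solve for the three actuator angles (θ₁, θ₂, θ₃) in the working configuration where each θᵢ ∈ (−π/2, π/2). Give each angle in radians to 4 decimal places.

φ1=0.0° → target in arm frame (0.1333, 0.1614)
  A=-0.0533, B=-0.2380, C=(l²−L²−A²−y'²−z²)/(2L)=0.0102
  θ1 = atan2(B,A) + arccos(C/0.2439) = -0.2620
arm 2 (φ=120.0°): x'=0.0731, y'=-0.1961
  A=0.0069, B=-0.2380, C=(l²−L²−A²−y'²−z²)/(2L)=-0.0139
  √(A²+B²)=0.2381;  θ2 = -1.5419+1.6292 ≈ 0.0873
arm 3 (φ=240.0°): x'=-0.2064, y'=0.0347
  A cos θ + B sin θ = C:  0.2864·cos θ + -0.2380·sin θ = -0.1257
  θ3 = atan2(B,A) + arccos(C/0.3724) = 1.2219

θ₁ = -0.2620, θ₂ = 0.0873, θ₃ = 1.2219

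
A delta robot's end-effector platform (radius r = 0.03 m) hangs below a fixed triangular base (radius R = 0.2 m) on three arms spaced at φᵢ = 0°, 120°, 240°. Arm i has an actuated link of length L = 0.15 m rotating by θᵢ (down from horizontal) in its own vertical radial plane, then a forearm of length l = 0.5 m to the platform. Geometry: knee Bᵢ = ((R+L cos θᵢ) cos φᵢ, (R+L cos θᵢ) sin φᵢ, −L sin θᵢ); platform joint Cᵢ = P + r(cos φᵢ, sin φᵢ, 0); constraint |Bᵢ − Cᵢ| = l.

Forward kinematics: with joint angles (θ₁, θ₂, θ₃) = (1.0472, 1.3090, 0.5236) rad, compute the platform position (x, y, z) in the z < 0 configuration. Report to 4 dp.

(-0.0205, -0.1182, -0.5368)

arm 1 at φ=0.0°: ρ1 = 0.2450;  O1 = (0.2450, 0.0000, -0.1299)
O2 = (0.2088·cos120.0°, 0.2088·sin120.0°, -0.1449) = (-0.1044, 0.1808, -0.1449)
O3 = (0.2999·cos240.0°, 0.2999·sin240.0°, -0.0750) = (-0.1500, -0.2597, -0.0750)
eliminate P² terms by subtracting sphere 1 from 2 and 3
[-0.6988 0.3617 -0.0300]·P = -0.0123;  [-0.7899 -0.5194 0.1098]·P = 0.0187
Cramer: x(z) = -0.0006+0.0372z;  y(z) = -0.0351+0.1548z
quadratic in z: (1.0253)z²+(0.2307)z+(-0.1716)=0, √Δ=0.8700 → z ∈ {-0.5368, 0.3118}; z = -0.5368 (taking z<0)
x = -0.0205, y = -0.1182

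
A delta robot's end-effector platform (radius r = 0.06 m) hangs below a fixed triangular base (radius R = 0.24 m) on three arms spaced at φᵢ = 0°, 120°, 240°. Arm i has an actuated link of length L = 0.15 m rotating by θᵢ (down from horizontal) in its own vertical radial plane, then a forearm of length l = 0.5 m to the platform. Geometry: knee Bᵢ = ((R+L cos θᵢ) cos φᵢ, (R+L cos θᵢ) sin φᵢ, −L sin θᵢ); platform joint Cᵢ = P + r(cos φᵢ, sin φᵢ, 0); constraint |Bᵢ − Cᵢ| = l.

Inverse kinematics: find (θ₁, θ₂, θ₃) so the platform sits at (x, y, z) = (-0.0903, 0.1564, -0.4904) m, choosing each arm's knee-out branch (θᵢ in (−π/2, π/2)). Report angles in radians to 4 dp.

θ₁ = 1.2217, θ₂ = 0.0872, θ₃ = 1.2217

arm 1 (φ=0.0°): x'=-0.0903, y'=0.1564
  e−x'=0.2703;  (l²−L²−(e−x')²−y'²−z²)/2L = -0.3684
  √(A²+B²)=0.5600;  θ1 = -1.0670+2.2888 ≈ 1.2217
rotate P by −φ2: (0.1806, 0.0000, -0.4904)
  A=-0.0006, B=-0.4904, C=(l²−L²−A²−y'²−z²)/(2L)=-0.0433
  √(A²+B²)=0.4904;  θ2 = -1.5720+1.6592 ≈ 0.0872
rotate P by −φ3: (-0.0903, -0.1564, -0.4904)
  A cos θ + B sin θ = C:  0.2703·cos θ + -0.4904·sin θ = -0.3684
  √(A²+B²)=0.5600;  θ3 = -1.0671+2.2888 ≈ 1.2217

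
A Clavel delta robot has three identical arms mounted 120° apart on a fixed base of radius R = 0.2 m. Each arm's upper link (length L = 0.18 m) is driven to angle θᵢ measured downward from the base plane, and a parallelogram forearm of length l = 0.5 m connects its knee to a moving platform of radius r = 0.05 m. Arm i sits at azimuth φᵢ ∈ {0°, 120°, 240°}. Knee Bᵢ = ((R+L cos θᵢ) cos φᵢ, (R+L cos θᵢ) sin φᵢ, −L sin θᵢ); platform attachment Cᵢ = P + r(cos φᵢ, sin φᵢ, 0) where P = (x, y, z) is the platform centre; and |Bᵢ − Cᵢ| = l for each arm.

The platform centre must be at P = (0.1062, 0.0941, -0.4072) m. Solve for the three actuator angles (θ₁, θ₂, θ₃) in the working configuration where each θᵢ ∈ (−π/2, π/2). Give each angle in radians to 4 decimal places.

arm 1 (φ=0.0°): x'=0.1062, y'=0.0941
  e−x'=0.0438;  (l²−L²−(e−x')²−y'²−z²)/2L = 0.1139
  γ=atan2(-0.4072,0.0438)=-1.4636;  ψ=arccos(0.2782)=1.2889;  θ1=γ+ψ≈-0.1748
φ2=120.0° → target in arm frame (0.0284, -0.1390)
  A=0.1216, B=-0.4072, C=(l²−L²−A²−y'²−z²)/(2L)=0.0491
  √(A²+B²)=0.4250;  θ2 = -1.2806+1.4550 ≈ 0.1744
rotate P by −φ3: (-0.1346, 0.0449, -0.4072)
  A cos θ + B sin θ = C:  0.2846·cos θ + -0.4072·sin θ = -0.0867
  θ3 = atan2(B,A) + arccos(C/0.4968) = 0.7855

θ₁ = -0.1748, θ₂ = 0.1744, θ₃ = 0.7855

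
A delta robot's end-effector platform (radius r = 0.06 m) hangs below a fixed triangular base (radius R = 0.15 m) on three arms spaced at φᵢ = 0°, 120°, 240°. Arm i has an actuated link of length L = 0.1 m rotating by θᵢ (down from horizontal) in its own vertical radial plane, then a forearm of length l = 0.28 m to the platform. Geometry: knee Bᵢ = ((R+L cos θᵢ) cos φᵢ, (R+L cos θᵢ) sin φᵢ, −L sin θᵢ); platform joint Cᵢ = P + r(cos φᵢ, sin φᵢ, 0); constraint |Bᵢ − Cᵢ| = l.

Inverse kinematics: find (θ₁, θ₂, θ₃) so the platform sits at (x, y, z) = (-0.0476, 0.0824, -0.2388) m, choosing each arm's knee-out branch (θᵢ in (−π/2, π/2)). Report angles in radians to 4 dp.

rotate P by −φ1: (-0.0476, 0.0824, -0.2388)
  A=0.1376, B=-0.2388, C=(l²−L²−A²−y'²−z²)/(2L)=-0.0717
  γ=atan2(-0.2388,0.1376)=-1.0480;  ψ=arccos(-0.2603)=1.8341;  θ1=γ+ψ≈0.7861
φ2=120.0° → target in arm frame (0.0952, 0.0000)
  e−x'=-0.0052;  (l²−L²−(e−x')²−y'²−z²)/2L = 0.0567
  γ=atan2(-0.2388,-0.0052)=-1.5924;  ψ=arccos(0.2375)=1.3310;  θ2=γ+ψ≈-0.2614
arm 3 (φ=240.0°): x'=-0.0476, y'=-0.0824
  e−x'=0.1376;  (l²−L²−(e−x')²−y'²−z²)/2L = -0.0717
  θ3 = atan2(B,A) + arccos(C/0.2756) = 0.7859

θ₁ = 0.7861, θ₂ = -0.2614, θ₃ = 0.7859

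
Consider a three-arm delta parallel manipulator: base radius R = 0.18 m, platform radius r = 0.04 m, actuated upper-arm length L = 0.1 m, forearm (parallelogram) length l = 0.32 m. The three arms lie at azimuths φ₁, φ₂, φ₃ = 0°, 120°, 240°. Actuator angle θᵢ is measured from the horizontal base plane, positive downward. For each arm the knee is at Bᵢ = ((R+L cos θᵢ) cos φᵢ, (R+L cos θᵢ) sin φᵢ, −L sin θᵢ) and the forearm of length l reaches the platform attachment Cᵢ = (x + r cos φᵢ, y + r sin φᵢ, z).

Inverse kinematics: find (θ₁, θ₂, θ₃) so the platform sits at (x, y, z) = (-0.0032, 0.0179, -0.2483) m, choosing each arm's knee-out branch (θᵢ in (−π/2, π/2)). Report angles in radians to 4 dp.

θ₁ = 0.3492, θ₂ = 0.1741, θ₃ = 0.4361

φ1=0.0° → target in arm frame (-0.0032, 0.0179)
  A=0.1432, B=-0.2483, C=(l²−L²−A²−y'²−z²)/(2L)=0.0496
  γ=atan2(-0.2483,0.1432)=-1.0477;  ψ=arccos(0.1731)=1.3969;  θ1=γ+ψ≈0.3492
rotate P by −φ2: (0.0171, -0.0062, -0.2483)
  A cos θ + B sin θ = C:  0.1229·cos θ + -0.2483·sin θ = 0.0780
  γ=atan2(-0.2483,0.1229)=-1.1112;  ψ=arccos(0.2816)=1.2853;  θ2=γ+ψ≈0.1741
rotate P by −φ3: (-0.0139, -0.0117, -0.2483)
  A=0.1539, B=-0.2483, C=(l²−L²−A²−y'²−z²)/(2L)=0.0346
  γ=atan2(-0.2483,0.1539)=-1.0159;  ψ=arccos(0.1185)=1.4520;  θ3=γ+ψ≈0.4361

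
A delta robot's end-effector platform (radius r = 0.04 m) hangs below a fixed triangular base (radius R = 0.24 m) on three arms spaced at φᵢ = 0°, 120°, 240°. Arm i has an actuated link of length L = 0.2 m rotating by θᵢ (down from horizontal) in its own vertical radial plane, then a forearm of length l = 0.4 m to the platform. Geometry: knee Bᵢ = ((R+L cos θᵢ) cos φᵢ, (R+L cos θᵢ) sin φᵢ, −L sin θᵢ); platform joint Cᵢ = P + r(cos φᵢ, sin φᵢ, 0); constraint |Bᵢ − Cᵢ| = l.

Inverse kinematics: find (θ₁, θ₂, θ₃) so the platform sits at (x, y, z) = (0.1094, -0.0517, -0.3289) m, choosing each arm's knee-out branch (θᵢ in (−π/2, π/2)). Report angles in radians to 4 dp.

arm 1 (φ=0.0°): x'=0.1094, y'=-0.0517
  A cos θ + B sin θ = C:  0.0906·cos θ + -0.3289·sin θ = 0.0024
  √(A²+B²)=0.3412;  θ1 = -1.3020+1.5639 ≈ 0.2619
φ2=120.0° → target in arm frame (-0.0995, -0.0689)
  A=0.2995, B=-0.3289, C=(l²−L²−A²−y'²−z²)/(2L)=-0.2065
  γ=atan2(-0.3289,0.2995)=-0.8322;  ψ=arccos(-0.4643)=2.0536;  θ2=γ+ψ≈1.2214
rotate P by −φ3: (-0.0099, 0.1206, -0.3289)
  e−x'=0.2099;  (l²−L²−(e−x')²−y'²−z²)/2L = -0.1170
  θ3 = atan2(B,A) + arccos(C/0.3902) = 0.8725

θ₁ = 0.2619, θ₂ = 1.2214, θ₃ = 0.8725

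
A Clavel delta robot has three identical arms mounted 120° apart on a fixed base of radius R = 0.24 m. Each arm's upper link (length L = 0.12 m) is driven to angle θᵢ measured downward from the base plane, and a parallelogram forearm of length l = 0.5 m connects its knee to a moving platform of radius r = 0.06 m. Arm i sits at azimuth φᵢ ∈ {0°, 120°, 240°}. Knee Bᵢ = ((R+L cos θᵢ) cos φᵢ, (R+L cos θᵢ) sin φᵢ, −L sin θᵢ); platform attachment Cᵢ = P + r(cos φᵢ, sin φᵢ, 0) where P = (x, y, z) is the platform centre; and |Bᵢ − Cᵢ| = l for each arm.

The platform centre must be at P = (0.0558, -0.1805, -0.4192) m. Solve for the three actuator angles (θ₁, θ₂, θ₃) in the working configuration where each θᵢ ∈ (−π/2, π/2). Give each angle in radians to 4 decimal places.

θ₁ = 0.1747, θ₂ = 1.3089, θ₃ = -0.2619

arm 1 (φ=0.0°): x'=0.0558, y'=-0.1805
  A cos θ + B sin θ = C:  0.1242·cos θ + -0.4192·sin θ = 0.0494
  γ=atan2(-0.4192,0.1242)=-1.2828;  ψ=arccos(0.1131)=1.4575;  θ1=γ+ψ≈0.1747
arm 2 (φ=120.0°): x'=-0.1842, y'=0.0419
  A cos θ + B sin θ = C:  0.3642·cos θ + -0.4192·sin θ = -0.3106
  θ2 = atan2(B,A) + arccos(C/0.5553) = 1.3089
rotate P by −φ3: (0.1284, 0.1386, -0.4192)
  e−x'=0.0516;  (l²−L²−(e−x')²−y'²−z²)/2L = 0.1584
  √(A²+B²)=0.4224;  θ3 = -1.4484+1.1865 ≈ -0.2619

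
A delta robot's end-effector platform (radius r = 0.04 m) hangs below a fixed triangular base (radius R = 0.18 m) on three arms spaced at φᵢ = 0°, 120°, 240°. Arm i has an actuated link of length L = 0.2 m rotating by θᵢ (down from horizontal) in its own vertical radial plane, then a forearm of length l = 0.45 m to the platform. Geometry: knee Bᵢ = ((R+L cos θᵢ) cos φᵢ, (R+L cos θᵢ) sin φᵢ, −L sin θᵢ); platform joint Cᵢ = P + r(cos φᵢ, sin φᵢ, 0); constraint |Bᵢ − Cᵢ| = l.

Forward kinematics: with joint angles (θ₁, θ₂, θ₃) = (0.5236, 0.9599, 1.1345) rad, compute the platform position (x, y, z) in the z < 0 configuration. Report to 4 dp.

centre 1 = (0.3132·cos0.0°, 0.3132·sin0.0°, -0.1000) = (0.3132, 0.0000, -0.1000)
arm 2 at φ=120.0°: e+L cos θ2 = 0.2547;  centre 2 = (-0.1274, 0.2206, -0.1638)
φ3=240.0°: virtual centre (-0.1123, -0.1944, -0.1813), radius l
eliminate P² terms by subtracting sphere 1 from 2 and 3
plane₁₂: -0.8811x+0.4412y+-0.1277z = -0.0164
Cramer: x(z) = 0.0241-0.1690z;  y(z) = 0.0111-0.0482z
into |P−centre ₁|² = l²: 1.0309z² + 0.2966z + -0.1088 = 0;  Δ = 0.5367;  z = -0.4992 or 0.2114 → z<0 root = -0.4992
x = 0.1085, y = 0.0351

(0.1085, 0.0351, -0.4992)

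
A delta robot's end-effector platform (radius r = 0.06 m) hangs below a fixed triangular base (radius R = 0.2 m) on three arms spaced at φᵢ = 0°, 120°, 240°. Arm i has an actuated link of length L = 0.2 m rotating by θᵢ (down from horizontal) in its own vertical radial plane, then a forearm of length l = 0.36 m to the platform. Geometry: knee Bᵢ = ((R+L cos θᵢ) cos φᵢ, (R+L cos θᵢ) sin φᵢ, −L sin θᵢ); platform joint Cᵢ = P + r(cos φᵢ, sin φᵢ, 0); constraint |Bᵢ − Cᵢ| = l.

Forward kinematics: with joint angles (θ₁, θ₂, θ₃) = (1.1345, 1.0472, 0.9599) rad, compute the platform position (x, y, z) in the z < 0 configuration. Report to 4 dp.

arm 1 at φ=0.0°: e+L cos θ1 = 0.2245;  O1 = (0.2245, 0.0000, -0.1813)
φ2=120.0°: virtual centre (-0.1200, 0.2078, -0.1732), radius l
arm 3 at φ=240.0°: e+L cos θ3 = 0.2547;  O3 = (-0.1274, -0.2206, -0.1638)
|O₂|²−|O₁|² = 0.0043;  |O₃|²−|O₁|² = 0.0085
[-0.6890 0.4157 0.0161]·P = 0.0043;  [-0.7038 -0.4412 0.0349]·P = 0.0085
det = 0.5965;  x = -0.0091+0.0362z,  y = -0.0047+0.0213z
sphere 1 gives Az²+Bz+C=0 with A=1.0018, B=0.3454, C=-0.0421;  B²−4AC=0.2882;  roots -0.4403, 0.0955;  negative root z = -0.4403
x = -0.0250, y = -0.0140

(-0.0250, -0.0140, -0.4403)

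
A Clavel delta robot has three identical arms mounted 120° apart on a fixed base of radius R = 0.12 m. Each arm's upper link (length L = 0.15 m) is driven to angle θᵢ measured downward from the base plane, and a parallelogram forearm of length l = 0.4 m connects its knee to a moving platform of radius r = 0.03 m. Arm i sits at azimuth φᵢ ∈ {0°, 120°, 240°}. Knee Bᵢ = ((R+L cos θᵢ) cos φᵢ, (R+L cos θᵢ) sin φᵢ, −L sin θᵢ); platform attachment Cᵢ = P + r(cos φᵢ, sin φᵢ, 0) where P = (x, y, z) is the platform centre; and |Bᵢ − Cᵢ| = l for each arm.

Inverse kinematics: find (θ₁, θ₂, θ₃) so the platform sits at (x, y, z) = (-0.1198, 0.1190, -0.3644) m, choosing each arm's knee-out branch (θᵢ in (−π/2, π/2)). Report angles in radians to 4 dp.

rotate P by −φ1: (-0.1198, 0.1190, -0.3644)
  A cos θ + B sin θ = C:  0.2098·cos θ + -0.3644·sin θ = -0.1782
  √(A²+B²)=0.4205;  θ1 = -1.0484+2.0085 ≈ 0.9601
rotate P by −φ2: (0.1630, 0.0442, -0.3644)
  e−x'=-0.0730;  (l²−L²−(e−x')²−y'²−z²)/2L = -0.0086
  θ2 = atan2(B,A) + arccos(C/0.3716) = -0.1746
rotate P by −φ3: (-0.0432, -0.1632, -0.3644)
  A=0.1332, B=-0.3644, C=(l²−L²−A²−y'²−z²)/(2L)=-0.1322
  θ3 = atan2(B,A) + arccos(C/0.3880) = 0.6981

θ₁ = 0.9601, θ₂ = -0.1746, θ₃ = 0.6981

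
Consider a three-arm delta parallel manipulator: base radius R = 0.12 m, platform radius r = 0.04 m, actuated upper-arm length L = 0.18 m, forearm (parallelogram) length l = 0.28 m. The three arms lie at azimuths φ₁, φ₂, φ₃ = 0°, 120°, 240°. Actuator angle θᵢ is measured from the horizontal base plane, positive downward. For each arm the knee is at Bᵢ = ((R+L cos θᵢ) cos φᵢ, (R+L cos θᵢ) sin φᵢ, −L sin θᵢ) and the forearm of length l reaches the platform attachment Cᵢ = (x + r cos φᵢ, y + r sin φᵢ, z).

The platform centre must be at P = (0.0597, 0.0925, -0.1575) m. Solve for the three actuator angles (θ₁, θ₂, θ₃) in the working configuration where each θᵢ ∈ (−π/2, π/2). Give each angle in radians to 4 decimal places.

θ₁ = -0.0873, θ₂ = -0.0001, θ₃ = 1.0473

arm 1 (φ=0.0°): x'=0.0597, y'=0.0925
  A=0.0203, B=-0.1575, C=(l²−L²−A²−y'²−z²)/(2L)=0.0340
  θ1 = atan2(B,A) + arccos(C/0.1588) = -0.0873
arm 2 (φ=120.0°): x'=0.0503, y'=-0.0980
  A=0.0297, B=-0.1575, C=(l²−L²−A²−y'²−z²)/(2L)=0.0298
  √(A²+B²)=0.1603;  θ2 = -1.3842+1.3840 ≈ -0.0001
rotate P by −φ3: (-0.1100, 0.0055, -0.1575)
  e−x'=0.1900;  (l²−L²−(e−x')²−y'²−z²)/2L = -0.0414
  √(A²+B²)=0.2468;  θ3 = -0.6923+1.7395 ≈ 1.0473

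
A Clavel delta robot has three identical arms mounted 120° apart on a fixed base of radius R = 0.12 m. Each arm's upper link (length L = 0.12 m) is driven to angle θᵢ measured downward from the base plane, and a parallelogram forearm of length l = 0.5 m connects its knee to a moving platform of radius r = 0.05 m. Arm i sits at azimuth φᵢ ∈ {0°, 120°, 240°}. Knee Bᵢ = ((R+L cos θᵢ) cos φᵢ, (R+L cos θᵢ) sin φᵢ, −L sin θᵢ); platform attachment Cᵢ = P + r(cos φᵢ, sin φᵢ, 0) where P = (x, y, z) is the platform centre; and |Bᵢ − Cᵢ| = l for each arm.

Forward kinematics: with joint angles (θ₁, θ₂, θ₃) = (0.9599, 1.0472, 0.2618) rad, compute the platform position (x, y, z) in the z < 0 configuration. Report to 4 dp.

(-0.0646, -0.1489, -0.5301)

centre 1 = (0.1388·cos0.0°, 0.1388·sin0.0°, -0.0983) = (0.1388, 0.0000, -0.0983)
arm 2 at φ=120.0°: e+L cos θ2 = 0.1300;  centre 2 = (-0.0650, 0.1126, -0.1039)
centre 3 = (0.1859·cos240.0°, 0.1859·sin240.0°, -0.0311) = (-0.0930, -0.1610, -0.0311)
eliminate P² terms by subtracting sphere 1 from 2 and 3
plane₁₂: -0.4077x+0.2252y+-0.0113z = -0.0012
Cramer: x(z) = -0.0046+0.1131z;  y(z) = -0.0138+0.2548z
into |P−centre ₁|² = l²: 1.0777z² + 0.1571z + -0.2196 = 0;  Δ = 0.9712;  z = -0.5301 or 0.3843 → z<0 root = -0.5301
x = -0.0646, y = -0.1489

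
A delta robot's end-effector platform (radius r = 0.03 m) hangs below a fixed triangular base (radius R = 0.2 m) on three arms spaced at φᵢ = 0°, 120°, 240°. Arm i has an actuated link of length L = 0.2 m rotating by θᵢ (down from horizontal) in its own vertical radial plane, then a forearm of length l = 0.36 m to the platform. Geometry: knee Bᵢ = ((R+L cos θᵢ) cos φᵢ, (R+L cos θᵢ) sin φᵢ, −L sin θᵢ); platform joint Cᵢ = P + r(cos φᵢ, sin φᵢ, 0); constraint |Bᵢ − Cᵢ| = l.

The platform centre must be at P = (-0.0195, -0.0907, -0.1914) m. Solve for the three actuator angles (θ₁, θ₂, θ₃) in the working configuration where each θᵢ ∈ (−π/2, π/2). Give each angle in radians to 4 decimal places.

rotate P by −φ1: (-0.0195, -0.0907, -0.1914)
  e−x'=0.1895;  (l²−L²−(e−x')²−y'²−z²)/2L = 0.0221
  √(A²+B²)=0.2693;  θ1 = -0.7904+1.4888 ≈ 0.6984
arm 2 (φ=120.0°): x'=-0.0688, y'=0.0622
  e−x'=0.2388;  (l²−L²−(e−x')²−y'²−z²)/2L = -0.0198
  θ2 = atan2(B,A) + arccos(C/0.3060) = 0.9600
φ3=240.0° → target in arm frame (0.0883, 0.0285)
  A cos θ + B sin θ = C:  0.0817·cos θ + -0.1914·sin θ = 0.1137
  √(A²+B²)=0.2081;  θ3 = -1.1673+0.9928 ≈ -0.1746

θ₁ = 0.6984, θ₂ = 0.9600, θ₃ = -0.1746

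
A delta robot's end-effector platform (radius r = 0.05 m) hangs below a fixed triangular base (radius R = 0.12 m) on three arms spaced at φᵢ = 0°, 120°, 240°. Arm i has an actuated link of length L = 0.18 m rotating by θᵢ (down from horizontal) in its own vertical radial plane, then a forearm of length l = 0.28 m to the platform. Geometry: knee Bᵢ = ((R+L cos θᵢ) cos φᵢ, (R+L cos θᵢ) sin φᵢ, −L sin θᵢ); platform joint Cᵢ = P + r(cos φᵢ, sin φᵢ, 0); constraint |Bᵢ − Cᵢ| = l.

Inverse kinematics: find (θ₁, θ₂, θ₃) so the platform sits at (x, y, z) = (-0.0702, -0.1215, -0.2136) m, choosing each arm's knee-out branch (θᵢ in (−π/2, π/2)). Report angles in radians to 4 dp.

φ1=0.0° → target in arm frame (-0.0702, -0.1215)
  e−x'=0.1402;  (l²−L²−(e−x')²−y'²−z²)/2L = -0.0946
  γ=atan2(-0.2136,0.1402)=-0.9900;  ψ=arccos(-0.3701)=1.9499;  θ1=γ+ψ≈0.9600
φ2=120.0° → target in arm frame (-0.0701, 0.1215)
  A=0.1401, B=-0.2136, C=(l²−L²−A²−y'²−z²)/(2L)=-0.0945
  √(A²+B²)=0.2555;  θ2 = -0.9902+1.9499 ≈ 0.9597
arm 3 (φ=240.0°): x'=0.1403, y'=0.0000
  e−x'=-0.0703;  (l²−L²−(e−x')²−y'²−z²)/2L = -0.0127
  γ=atan2(-0.2136,-0.0703)=-1.8888;  ψ=arccos(-0.0565)=1.6273;  θ3=γ+ψ≈-0.2616

θ₁ = 0.9600, θ₂ = 0.9597, θ₃ = -0.2616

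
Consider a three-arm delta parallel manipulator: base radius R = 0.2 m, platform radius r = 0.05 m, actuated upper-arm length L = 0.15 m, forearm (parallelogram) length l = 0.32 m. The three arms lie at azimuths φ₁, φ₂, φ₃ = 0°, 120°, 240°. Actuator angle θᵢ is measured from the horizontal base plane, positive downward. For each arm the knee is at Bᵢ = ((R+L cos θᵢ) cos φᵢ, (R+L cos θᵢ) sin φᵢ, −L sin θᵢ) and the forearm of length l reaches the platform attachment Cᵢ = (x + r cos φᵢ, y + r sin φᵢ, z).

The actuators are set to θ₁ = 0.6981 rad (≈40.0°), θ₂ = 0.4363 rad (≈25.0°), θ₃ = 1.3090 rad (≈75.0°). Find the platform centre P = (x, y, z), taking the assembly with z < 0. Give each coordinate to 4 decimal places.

S1 = (0.2649·cos0.0°, 0.2649·sin0.0°, -0.0964) = (0.2649, 0.0000, -0.0964)
arm 2 at φ=120.0°: ρ2 = 0.2859;  S2 = (-0.1430, 0.2476, -0.0634)
arm 3 at φ=240.0°: ρ3 = 0.1888;  S3 = (-0.0944, -0.1635, -0.1449)
eliminate P² terms by subtracting sphere 1 from 2 and 3
[-0.8158 0.4953 0.0661]·P = 0.0063;  [-0.7186 -0.3271 -0.0969]·P = -0.0228
Cramer: x(z) = 0.0148-0.0424z;  y(z) = 0.0372-0.2032z
quadratic in z: (1.0431)z²+(0.1989)z+(-0.0292)=0, √Δ=0.4017 → z ∈ {-0.2879, 0.0972}; z = -0.2879 (taking z<0)
x = 0.0271, y = 0.0957

(0.0271, 0.0957, -0.2879)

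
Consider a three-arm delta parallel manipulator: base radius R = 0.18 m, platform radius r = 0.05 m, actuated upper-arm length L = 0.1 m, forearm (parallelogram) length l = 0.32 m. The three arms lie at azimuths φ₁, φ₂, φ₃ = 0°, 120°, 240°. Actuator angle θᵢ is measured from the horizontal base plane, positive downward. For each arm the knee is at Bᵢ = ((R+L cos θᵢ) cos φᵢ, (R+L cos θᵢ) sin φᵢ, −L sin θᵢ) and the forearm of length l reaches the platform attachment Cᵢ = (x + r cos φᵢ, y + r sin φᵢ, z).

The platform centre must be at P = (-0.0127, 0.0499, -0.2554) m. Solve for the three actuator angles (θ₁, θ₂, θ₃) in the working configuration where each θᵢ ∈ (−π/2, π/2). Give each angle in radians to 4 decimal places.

arm 1 (φ=0.0°): x'=-0.0127, y'=0.0499
  A cos θ + B sin θ = C:  0.1427·cos θ + -0.2554·sin θ = 0.0216
  γ=atan2(-0.2554,0.1427)=-1.0613;  ψ=arccos(0.0738)=1.4969;  θ1=γ+ψ≈0.4357
arm 2 (φ=120.0°): x'=0.0496, y'=-0.0140
  e−x'=0.0804;  (l²−L²−(e−x')²−y'²−z²)/2L = 0.1025
  √(A²+B²)=0.2678;  θ2 = -1.2657+1.1778 ≈ -0.0878
arm 3 (φ=240.0°): x'=-0.0369, y'=-0.0359
  A=0.1669, B=-0.2554, C=(l²−L²−A²−y'²−z²)/(2L)=-0.0098
  γ=atan2(-0.2554,0.1669)=-0.9921;  ψ=arccos(-0.0322)=1.6030;  θ3=γ+ψ≈0.6109

θ₁ = 0.4357, θ₂ = -0.0878, θ₃ = 0.6109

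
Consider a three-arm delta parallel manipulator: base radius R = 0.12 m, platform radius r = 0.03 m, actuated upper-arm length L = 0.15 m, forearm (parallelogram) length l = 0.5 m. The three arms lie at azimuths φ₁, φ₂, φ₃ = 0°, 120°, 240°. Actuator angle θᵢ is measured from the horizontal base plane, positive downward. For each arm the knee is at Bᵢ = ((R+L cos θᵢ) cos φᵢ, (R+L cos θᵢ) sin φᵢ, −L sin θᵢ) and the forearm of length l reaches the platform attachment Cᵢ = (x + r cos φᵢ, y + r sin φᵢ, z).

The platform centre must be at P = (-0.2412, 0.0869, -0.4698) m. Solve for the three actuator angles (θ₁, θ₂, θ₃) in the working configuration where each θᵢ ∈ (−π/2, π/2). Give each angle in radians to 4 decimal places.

φ1=0.0° → target in arm frame (-0.2412, 0.0869)
  A cos θ + B sin θ = C:  0.3312·cos θ + -0.4698·sin θ = -0.3682
  √(A²+B²)=0.5748;  θ1 = -0.9567+2.2660 ≈ 1.3093
φ2=120.0° → target in arm frame (0.1959, 0.1654)
  A=-0.1059, B=-0.4698, C=(l²−L²−A²−y'²−z²)/(2L)=-0.1060
  √(A²+B²)=0.4816;  θ2 = -1.7924+1.7926 ≈ 0.0002
rotate P by −φ3: (0.0453, -0.2523, -0.4698)
  A=0.0447, B=-0.4698, C=(l²−L²−A²−y'²−z²)/(2L)=-0.1963
  √(A²+B²)=0.4719;  θ3 = -1.4760+1.9997 ≈ 0.5237

θ₁ = 1.3093, θ₂ = 0.0002, θ₃ = 0.5237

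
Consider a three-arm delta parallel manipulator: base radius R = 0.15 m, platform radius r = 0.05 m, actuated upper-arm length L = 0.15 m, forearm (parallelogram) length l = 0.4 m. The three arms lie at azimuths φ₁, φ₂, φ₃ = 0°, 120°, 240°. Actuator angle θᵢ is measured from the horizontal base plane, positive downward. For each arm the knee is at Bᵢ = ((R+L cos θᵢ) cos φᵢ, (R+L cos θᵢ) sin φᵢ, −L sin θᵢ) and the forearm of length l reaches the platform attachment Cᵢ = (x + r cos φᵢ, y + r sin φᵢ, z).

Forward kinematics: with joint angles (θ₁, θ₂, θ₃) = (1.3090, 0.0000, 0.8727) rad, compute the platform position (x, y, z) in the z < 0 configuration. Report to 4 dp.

(-0.1576, 0.1177, -0.3862)

arm 1 at φ=0.0°: ρ1 = 0.1388;  O1 = (0.1388, 0.0000, -0.1449)
φ2=120.0°: virtual centre (-0.1250, 0.2165, 0.0000), radius l
O3 = (0.1964·cos240.0°, 0.1964·sin240.0°, -0.1149) = (-0.0982, -0.1701, -0.1149)
eliminate P² terms by subtracting sphere 1 from 2 and 3
linear system: -0.5276x+0.4330y = 0.0222−0.2898z; -0.4741x+-0.3402y = 0.0115−0.0600z
Cramer: x(z) = -0.0326+0.3237z;  y(z) = 0.0116-0.2748z
quadratic in z: (1.1803)z²+(0.1724)z+(-0.1095)=0, √Δ=0.7393 → z ∈ {-0.3862, 0.2402}; z = -0.3862 (taking z<0)
x = -0.1576, y = 0.1177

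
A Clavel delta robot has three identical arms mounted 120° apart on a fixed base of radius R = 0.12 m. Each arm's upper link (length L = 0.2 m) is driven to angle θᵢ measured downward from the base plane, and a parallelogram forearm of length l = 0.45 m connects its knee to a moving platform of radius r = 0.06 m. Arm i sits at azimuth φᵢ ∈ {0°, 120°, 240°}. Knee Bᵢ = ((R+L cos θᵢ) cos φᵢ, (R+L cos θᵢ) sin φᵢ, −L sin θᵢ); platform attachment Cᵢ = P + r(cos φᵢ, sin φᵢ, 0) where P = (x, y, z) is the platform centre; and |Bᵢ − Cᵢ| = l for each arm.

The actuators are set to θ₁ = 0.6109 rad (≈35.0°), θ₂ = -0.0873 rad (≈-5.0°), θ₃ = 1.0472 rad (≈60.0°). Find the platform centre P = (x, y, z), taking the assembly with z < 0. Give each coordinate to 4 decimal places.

(-0.0136, 0.2336, -0.4173)

centre 1 = (0.2238·cos0.0°, 0.2238·sin0.0°, -0.1147) = (0.2238, 0.0000, -0.1147)
arm 2 at φ=120.0°: (R−r)+L cos θ2 = 0.2592;  centre 2 = (-0.1296, 0.2245, 0.0174)
centre 3 = (0.1600·cos240.0°, 0.1600·sin240.0°, -0.1732) = (-0.0800, -0.1386, -0.1732)
subtract pairs → two planes through P
plane₁₂: -0.7069x+0.4490y+0.2643z = 0.0042
Cramer: x(z) = 0.0048+0.0442z;  y(z) = 0.0171-0.5190z
sphere 1 gives Az²+Bz+C=0 with A=1.2714, B=0.1924, C=-0.1411;  B²−4AC=0.7545;  roots -0.4173, 0.2660;  negative root z = -0.4173
x = -0.0136, y = 0.2336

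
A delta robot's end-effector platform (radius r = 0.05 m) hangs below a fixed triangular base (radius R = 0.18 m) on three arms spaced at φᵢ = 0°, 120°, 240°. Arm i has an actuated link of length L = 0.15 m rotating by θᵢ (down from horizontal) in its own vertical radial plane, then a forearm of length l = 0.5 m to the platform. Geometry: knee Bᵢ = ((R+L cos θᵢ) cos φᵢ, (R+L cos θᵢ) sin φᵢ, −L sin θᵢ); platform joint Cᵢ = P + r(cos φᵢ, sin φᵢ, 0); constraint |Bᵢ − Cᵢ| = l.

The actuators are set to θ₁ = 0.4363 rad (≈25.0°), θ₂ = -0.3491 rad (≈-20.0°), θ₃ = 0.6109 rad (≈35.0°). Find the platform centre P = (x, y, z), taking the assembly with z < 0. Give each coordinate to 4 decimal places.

arm 1 at φ=0.0°: (R−r)+L cos θ1 = 0.2659;  centre 1 = (0.2659, 0.0000, -0.0634)
φ2=120.0°: virtual centre (-0.1355, 0.2347, 0.0513), radius l
arm 3 at φ=240.0°: (R−r)+L cos θ3 = 0.2529;  centre 3 = (-0.1264, -0.2190, -0.0860)
eliminate P² terms by subtracting sphere 1 from 2 and 3
plane₁₂: -0.8028x+0.4693y+0.2294z = 0.0013
det = 0.7199;  x = 0.0014+0.1100z,  y = 0.0052+-0.3006z
into |P−centre ₁|² = l²: 1.1025z² + 0.0654z + -0.1760 = 0;  Δ = 0.7803;  z = -0.4303 or 0.3710 → z<0 root = -0.4303
x = -0.0459, y = 0.1346

(-0.0459, 0.1346, -0.4303)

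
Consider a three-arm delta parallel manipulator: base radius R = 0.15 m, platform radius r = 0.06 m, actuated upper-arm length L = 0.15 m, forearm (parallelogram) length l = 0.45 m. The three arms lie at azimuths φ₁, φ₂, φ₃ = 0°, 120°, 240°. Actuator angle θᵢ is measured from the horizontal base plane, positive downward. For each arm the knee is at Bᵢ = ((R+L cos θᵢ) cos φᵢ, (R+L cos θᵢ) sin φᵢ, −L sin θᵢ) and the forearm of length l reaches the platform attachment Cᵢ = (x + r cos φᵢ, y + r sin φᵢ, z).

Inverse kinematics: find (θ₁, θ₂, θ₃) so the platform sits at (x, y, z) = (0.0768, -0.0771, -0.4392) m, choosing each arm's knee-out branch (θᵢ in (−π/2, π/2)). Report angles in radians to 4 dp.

θ₁ = 0.1748, θ₂ = 0.7854, θ₃ = 0.3494

rotate P by −φ1: (0.0768, -0.0771, -0.4392)
  A=0.0132, B=-0.4392, C=(l²−L²−A²−y'²−z²)/(2L)=-0.0634
  θ1 = atan2(B,A) + arccos(C/0.4394) = 0.1748
φ2=120.0° → target in arm frame (-0.1052, -0.0280)
  A=0.1952, B=-0.4392, C=(l²−L²−A²−y'²−z²)/(2L)=-0.1726
  √(A²+B²)=0.4806;  θ2 = -1.1526+1.9381 ≈ 0.7854
arm 3 (φ=240.0°): x'=0.0284, y'=0.1051
  e−x'=0.0616;  (l²−L²−(e−x')²−y'²−z²)/2L = -0.0924
  θ3 = atan2(B,A) + arccos(C/0.4435) = 0.3494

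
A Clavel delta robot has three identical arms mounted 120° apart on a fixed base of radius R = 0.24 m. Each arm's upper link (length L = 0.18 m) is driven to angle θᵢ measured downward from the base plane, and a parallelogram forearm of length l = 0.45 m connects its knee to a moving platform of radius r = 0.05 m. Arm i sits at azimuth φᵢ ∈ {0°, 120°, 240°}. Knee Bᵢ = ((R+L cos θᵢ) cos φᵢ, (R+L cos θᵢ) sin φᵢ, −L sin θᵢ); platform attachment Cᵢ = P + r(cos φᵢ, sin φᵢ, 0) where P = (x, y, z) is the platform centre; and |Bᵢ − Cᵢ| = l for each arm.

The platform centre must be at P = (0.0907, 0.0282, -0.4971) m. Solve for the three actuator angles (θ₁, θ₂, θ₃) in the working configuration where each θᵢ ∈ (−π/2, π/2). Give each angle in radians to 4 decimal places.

θ₁ = 0.6982, θ₂ = 1.1344, θ₃ = 1.3089

rotate P by −φ1: (0.0907, 0.0282, -0.4971)
  A=0.0993, B=-0.4971, C=(l²−L²−A²−y'²−z²)/(2L)=-0.2435
  √(A²+B²)=0.5069;  θ1 = -1.3736+2.0719 ≈ 0.6982
arm 2 (φ=120.0°): x'=-0.0209, y'=-0.0926
  e−x'=0.2109;  (l²−L²−(e−x')²−y'²−z²)/2L = -0.3613
  γ=atan2(-0.4971,0.2109)=-1.1695;  ψ=arccos(-0.6692)=2.3039;  θ2=γ+ψ≈1.1344
arm 3 (φ=240.0°): x'=-0.0698, y'=0.0644
  e−x'=0.2598;  (l²−L²−(e−x')²−y'²−z²)/2L = -0.4129
  θ3 = atan2(B,A) + arccos(C/0.5609) = 1.3089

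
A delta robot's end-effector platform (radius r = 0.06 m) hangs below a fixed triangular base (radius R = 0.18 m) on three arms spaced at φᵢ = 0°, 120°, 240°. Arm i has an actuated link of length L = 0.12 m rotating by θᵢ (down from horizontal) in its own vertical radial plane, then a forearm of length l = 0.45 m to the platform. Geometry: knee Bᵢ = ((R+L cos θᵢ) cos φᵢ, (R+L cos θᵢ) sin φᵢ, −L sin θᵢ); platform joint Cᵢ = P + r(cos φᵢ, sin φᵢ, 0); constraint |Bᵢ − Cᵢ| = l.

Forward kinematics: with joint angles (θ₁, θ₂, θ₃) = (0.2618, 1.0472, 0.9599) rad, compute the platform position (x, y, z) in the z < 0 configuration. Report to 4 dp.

(0.1183, -0.0131, -0.4652)

arm 1 at φ=0.0°: ρ1 = 0.2359;  O1 = (0.2359, 0.0000, -0.0311)
φ2=120.0°: virtual centre (-0.0900, 0.1559, -0.1039), radius l
arm 3 at φ=240.0°: ρ3 = 0.1888;  O3 = (-0.0944, -0.1635, -0.0983)
eliminate P² terms by subtracting sphere 1 from 2 and 3
linear system: -0.6518x+0.3118y = -0.0134−-0.1457z; -0.6607x+-0.3271y = -0.0113−-0.1345z
det = 0.4192;  x = 0.0189+-0.2137z,  y = -0.0036+0.0206z
sphere 1 gives Az²+Bz+C=0 with A=1.0461, B=0.1547, C=-0.1544;  B²−4AC=0.6701;  roots -0.4652, 0.3173;  negative root z = -0.4652
x = 0.1183, y = -0.0131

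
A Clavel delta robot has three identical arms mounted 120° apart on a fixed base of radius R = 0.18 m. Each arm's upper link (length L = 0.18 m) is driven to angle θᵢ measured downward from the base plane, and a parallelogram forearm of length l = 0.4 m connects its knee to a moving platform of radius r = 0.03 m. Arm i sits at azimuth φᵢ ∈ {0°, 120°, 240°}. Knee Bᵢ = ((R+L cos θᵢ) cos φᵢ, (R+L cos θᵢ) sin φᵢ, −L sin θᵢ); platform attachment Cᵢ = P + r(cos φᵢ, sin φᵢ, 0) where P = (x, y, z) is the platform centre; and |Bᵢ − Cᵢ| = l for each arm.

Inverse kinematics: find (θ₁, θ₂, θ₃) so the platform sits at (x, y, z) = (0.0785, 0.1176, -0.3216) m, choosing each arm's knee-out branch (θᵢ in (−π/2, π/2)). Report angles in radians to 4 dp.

rotate P by −φ1: (0.0785, 0.1176, -0.3216)
  e−x'=0.0715;  (l²−L²−(e−x')²−y'²−z²)/2L = 0.0145
  γ=atan2(-0.3216,0.0715)=-1.3520;  ψ=arccos(0.0441)=1.5267;  θ1=γ+ψ≈0.1746
arm 2 (φ=120.0°): x'=0.0626, y'=-0.1268
  A=0.0874, B=-0.3216, C=(l²−L²−A²−y'²−z²)/(2L)=0.0013
  θ2 = atan2(B,A) + arccos(C/0.3333) = 0.2615
φ3=240.0° → target in arm frame (-0.1411, 0.0092)
  e−x'=0.2911;  (l²−L²−(e−x')²−y'²−z²)/2L = -0.1685
  √(A²+B²)=0.4338;  θ3 = -0.8351+1.9697 ≈ 1.1345

θ₁ = 0.1746, θ₂ = 0.2615, θ₃ = 1.1345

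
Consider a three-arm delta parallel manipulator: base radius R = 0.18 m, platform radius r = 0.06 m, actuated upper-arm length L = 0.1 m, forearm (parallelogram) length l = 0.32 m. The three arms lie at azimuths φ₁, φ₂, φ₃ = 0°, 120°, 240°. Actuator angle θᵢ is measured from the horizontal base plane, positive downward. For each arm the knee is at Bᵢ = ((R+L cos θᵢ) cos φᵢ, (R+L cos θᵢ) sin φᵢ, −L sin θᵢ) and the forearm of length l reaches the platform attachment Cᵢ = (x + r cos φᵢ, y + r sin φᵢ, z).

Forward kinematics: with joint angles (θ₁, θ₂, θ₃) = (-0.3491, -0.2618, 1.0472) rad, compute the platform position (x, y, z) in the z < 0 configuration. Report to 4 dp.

arm 1 at φ=0.0°: (R−r)+L cos θ1 = 0.2140;  S1 = (0.2140, 0.0000, 0.0342)
φ2=120.0°: virtual centre (-0.1083, 0.1876, 0.0259), radius l
arm 3 at φ=240.0°: (R−r)+L cos θ3 = 0.1700;  S3 = (-0.0850, -0.1472, -0.0866)
|S₂|²−|S₁|² = 0.0006;  |S₃|²−|S₁|² = -0.0106
linear system: -0.6445x+0.3751y = 0.0006−-0.0166z; -0.5979x+-0.2944y = -0.0106−-0.2416z
det = 0.4141;  x = 0.0091+-0.2307z,  y = 0.0173+-0.3520z
quadratic in z: (1.1772)z²+(0.0139)z+(-0.0590)=0, √Δ=0.5271 → z ∈ {-0.2298, 0.2180}; z = -0.2298 (taking z<0)
x = 0.0621, y = 0.0982

(0.0621, 0.0982, -0.2298)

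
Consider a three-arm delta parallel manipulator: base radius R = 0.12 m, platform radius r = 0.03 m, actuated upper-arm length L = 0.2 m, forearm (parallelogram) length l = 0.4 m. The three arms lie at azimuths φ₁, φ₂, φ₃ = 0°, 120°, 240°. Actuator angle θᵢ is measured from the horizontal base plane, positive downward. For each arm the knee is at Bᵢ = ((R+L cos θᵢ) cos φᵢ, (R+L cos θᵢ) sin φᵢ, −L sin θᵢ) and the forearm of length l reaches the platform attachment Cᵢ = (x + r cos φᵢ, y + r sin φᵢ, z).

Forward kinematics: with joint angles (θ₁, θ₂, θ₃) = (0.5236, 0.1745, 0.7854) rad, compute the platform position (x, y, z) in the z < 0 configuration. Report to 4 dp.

arm 1 at φ=0.0°: (R−r)+L cos θ1 = 0.2632;  S1 = (0.2632, 0.0000, -0.1000)
S2 = (0.2870·cos120.0°, 0.2870·sin120.0°, -0.0347) = (-0.1435, 0.2485, -0.0347)
S3 = (0.2314·cos240.0°, 0.2314·sin240.0°, -0.1414) = (-0.1157, -0.2004, -0.1414)
subtract pairs → two planes through P
[-0.8134 0.4970 0.1306]·P = 0.0043;  [-0.7578 -0.4008 -0.0828]·P = -0.0057
det = 0.7027;  x = 0.0016+0.0159z,  y = 0.0112+-0.2367z
quadratic in z: (1.0563)z²+(0.1864)z+(-0.0814)=0, √Δ=0.6155 → z ∈ {-0.3796, 0.2031}; z = -0.3796 (taking z<0)
x = -0.0044, y = 0.1011

(-0.0044, 0.1011, -0.3796)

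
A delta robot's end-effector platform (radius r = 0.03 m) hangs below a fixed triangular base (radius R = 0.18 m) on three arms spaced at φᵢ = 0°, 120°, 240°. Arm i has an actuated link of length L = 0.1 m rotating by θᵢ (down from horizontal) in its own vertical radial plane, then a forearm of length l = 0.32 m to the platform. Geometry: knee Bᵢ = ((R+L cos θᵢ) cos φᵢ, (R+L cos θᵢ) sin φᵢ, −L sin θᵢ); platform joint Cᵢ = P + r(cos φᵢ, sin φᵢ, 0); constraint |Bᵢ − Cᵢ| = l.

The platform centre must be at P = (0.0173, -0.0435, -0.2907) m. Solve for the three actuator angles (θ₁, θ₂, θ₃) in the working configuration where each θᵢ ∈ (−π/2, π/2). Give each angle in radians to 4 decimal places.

θ₁ = 0.6109, θ₂ = 1.0468, θ₃ = 0.5232

rotate P by −φ1: (0.0173, -0.0435, -0.2907)
  e−x'=0.1327;  (l²−L²−(e−x')²−y'²−z²)/2L = -0.0580
  θ1 = atan2(B,A) + arccos(C/0.3196) = 0.6109
arm 2 (φ=120.0°): x'=-0.0463, y'=0.0068
  e−x'=0.1963;  (l²−L²−(e−x')²−y'²−z²)/2L = -0.1535
  √(A²+B²)=0.3508;  θ2 = -0.9768+2.0236 ≈ 1.0468
φ3=240.0° → target in arm frame (0.0290, 0.0367)
  e−x'=0.1210;  (l²−L²−(e−x')²−y'²−z²)/2L = -0.0405
  γ=atan2(-0.2907,0.1210)=-1.1764;  ψ=arccos(-0.1285)=1.6996;  θ3=γ+ψ≈0.5232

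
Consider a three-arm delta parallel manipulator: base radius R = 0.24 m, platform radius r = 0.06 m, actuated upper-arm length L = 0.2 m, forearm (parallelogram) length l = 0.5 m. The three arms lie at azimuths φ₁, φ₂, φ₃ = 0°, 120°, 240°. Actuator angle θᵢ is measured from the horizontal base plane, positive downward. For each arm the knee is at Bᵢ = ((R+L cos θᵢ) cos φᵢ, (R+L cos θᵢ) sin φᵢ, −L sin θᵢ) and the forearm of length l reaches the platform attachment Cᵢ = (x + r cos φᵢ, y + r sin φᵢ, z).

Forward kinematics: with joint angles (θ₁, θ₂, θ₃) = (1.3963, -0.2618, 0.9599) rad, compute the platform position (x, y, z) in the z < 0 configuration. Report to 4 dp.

arm 1 at φ=0.0°: ρ1 = 0.2147;  O1 = (0.2147, 0.0000, -0.1970)
arm 2 at φ=120.0°: ρ2 = 0.3732;  O2 = (-0.1866, 0.3232, 0.0518)
arm 3 at φ=240.0°: ρ3 = 0.2947;  O3 = (-0.1474, -0.2552, -0.1638)
subtract pairs → two planes through P
[-0.8026 0.6464 0.4975]·P = 0.0570;  [-0.7242 -0.5105 0.0663]·P = 0.0288
det = 0.8778;  x = -0.0544+0.3381z,  y = 0.0207+-0.3498z
quadratic in z: (1.2367)z²+(0.1975)z+(-0.1384)=0, √Δ=0.8505 → z ∈ {-0.4237, 0.2640}; z = -0.4237 (taking z<0)
x = -0.1976, y = 0.1689

(-0.1976, 0.1689, -0.4237)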